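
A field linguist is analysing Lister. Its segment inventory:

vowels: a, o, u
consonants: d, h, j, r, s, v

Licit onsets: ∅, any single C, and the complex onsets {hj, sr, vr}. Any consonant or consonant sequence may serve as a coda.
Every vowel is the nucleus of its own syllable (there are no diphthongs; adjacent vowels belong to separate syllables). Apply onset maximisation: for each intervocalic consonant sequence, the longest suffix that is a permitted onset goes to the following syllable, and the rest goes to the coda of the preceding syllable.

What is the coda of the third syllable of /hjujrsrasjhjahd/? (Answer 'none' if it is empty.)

The vowels are u, a, a — 3 nuclei, so 3 syllables.
/u…a/ gap (V1→V2): /jrsr/ splits as /jr/ + /sr/ (/sr/ is the longest suffix that is a licit onset).
/a…a/ gap (V2→V3): /sjhj/ splits as /sj/ + /hj/ (/hj/ is the longest suffix that is a licit onset).
So the parse is hjujr.srasj.hjahd.
Syllable 3 is /hjahd/: onset /hj/, nucleus /a/, coda /hd/.

hd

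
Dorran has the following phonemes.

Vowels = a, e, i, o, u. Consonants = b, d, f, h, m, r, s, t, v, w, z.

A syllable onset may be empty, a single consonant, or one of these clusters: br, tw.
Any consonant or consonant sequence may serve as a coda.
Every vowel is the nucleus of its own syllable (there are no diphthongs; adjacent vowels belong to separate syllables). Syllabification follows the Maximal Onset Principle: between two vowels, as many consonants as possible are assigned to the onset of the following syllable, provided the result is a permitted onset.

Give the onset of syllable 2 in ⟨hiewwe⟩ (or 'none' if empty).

Nuclei (vowels): i, e, e → 3 syllables.
V1 /i/ – V2 /e/: nothing intervenes; syllable break is V.V.
V2 /e/ – V3 /e/: /ww/ splits as /w/ + /w/ (/w/ is the longest suffix that is a licit onset).
Putting it together: hi.ew.we.
Syllable 2 is /ew/: onset ∅, nucleus /e/, coda /w/.

none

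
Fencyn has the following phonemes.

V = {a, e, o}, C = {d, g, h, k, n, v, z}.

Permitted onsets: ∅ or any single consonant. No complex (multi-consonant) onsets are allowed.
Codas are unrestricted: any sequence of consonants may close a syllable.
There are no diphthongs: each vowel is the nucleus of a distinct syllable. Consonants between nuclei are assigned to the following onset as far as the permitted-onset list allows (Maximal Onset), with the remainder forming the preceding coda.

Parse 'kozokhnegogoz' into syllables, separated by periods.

ko.zokh.ne.go.goz

Vowels present: o, o, e, o, o; each is a nucleus, giving 5 syllables.
V1 /o/ – V2 /o/: just /z/ — single C goes to the following onset.
V2 /o/ – V3 /e/: /khn/ — longest licit onset from the right is /n/, leaving /kh/ as coda.
V3 /e/ – V4 /o/: just /g/ — single C goes to the following onset.
V4 /o/ – V5 /o/: /g/ is a single consonant, so it becomes the next onset.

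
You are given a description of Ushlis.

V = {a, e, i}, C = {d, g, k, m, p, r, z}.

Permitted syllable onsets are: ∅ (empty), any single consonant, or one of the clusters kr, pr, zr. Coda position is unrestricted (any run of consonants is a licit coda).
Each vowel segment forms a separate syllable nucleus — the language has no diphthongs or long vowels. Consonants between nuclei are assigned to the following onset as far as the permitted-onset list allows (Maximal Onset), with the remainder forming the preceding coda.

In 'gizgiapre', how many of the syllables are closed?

1

Vowels present: i, i, a, e; each is a nucleus, giving 4 syllables.
V1 /i/ – V2 /i/: /zg/ splits as /z/ + /g/ (/g/ is the longest suffix that is a licit onset).
V2 /i/ – V3 /a/: no consonants, so the boundary falls immediately after /i/.
V3 /a/ – V4 /e/: cluster /pr/ — /pr/ is itself a permitted onset, so the whole cluster goes right; preceding coda = ∅.
So the parse is giz.gi.a.pre.
Classifying each syllable: /giz/ (closed), /gi/ (open), /a/ (open), /pre/ (open).
Closed syllables: 1.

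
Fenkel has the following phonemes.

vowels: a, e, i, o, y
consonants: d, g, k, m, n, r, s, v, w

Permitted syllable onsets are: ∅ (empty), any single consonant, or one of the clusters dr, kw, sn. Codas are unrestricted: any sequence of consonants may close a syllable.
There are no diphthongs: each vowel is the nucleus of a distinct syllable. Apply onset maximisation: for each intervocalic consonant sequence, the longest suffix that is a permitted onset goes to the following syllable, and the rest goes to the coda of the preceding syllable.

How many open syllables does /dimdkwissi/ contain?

Nuclei (vowels): i, i, i → 3 syllables.
V1 /i/ – V2 /i/: /mdkw/; trying suffixes from longest down, /kw/ is the first permitted one, so coda /md/ | onset /kw/.
V2 /i/ – V3 /i/: /ss/ — longest licit onset from the right is /s/, leaving /s/ as coda.
Result: dimd.kwis.si.
Classifying each syllable: /dimd/ (closed), /kwis/ (closed), /si/ (open).
Open syllables: 1.

1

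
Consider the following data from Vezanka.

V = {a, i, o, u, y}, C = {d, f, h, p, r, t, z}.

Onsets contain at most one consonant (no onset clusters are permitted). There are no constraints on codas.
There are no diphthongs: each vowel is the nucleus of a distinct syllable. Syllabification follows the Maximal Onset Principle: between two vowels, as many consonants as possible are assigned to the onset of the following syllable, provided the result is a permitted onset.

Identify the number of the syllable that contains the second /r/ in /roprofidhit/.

The vowels are o, o, i, i — 4 nuclei, so 4 syllables.
Between /o/ (V1) and /o/ (V2): cluster /pr/ — the longest permitted-onset suffix is /r/; onset = /r/, preceding coda = /p/.
Between /o/ (V2) and /i/ (V3): just /f/ — single C goes to the following onset.
Between /i/ (V3) and /i/ (V4): /dh/ — longest licit onset from the right is /h/, leaving /d/ as coda.
Syllabification: rop.ro.fid.hit.
The second /r/ is in the onset of syllable 2 (/ro/).

2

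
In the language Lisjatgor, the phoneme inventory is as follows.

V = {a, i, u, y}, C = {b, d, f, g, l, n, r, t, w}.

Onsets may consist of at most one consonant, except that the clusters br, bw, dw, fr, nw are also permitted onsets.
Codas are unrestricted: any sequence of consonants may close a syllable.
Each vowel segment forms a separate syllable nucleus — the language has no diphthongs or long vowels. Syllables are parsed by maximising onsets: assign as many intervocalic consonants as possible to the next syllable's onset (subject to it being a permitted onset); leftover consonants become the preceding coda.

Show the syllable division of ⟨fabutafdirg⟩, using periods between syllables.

The vowels are a, u, a, i — 4 nuclei, so 4 syllables.
σ1/σ2 boundary: /b/ is a single consonant, so it becomes the next onset.
σ2/σ3 boundary: /t/ is a single consonant, so it becomes the next onset.
σ3/σ4 boundary: /fd/ — longest licit onset from the right is /d/, leaving /f/ as coda.

fa.bu.taf.dirg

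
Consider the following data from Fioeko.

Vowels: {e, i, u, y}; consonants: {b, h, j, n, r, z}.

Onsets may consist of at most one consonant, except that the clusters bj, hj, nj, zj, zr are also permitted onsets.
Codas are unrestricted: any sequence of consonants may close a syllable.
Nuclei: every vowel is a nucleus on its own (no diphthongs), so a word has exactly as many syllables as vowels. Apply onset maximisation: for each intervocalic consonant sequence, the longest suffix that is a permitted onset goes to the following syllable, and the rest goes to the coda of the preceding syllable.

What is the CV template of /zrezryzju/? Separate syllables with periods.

Nuclei (vowels): e, y, u → 3 syllables.
/e…y/ gap (V1→V2): /zr/ — entire cluster is a permitted onset → onset /zr/, coda ∅.
/y…u/ gap (V2→V3): cluster /zj/ — /zj/ is itself a permitted onset, so the whole cluster goes right; preceding coda = ∅.
Result: zre.zry.zju.
Mapping each syllable to C/V: /zre/ → CCV, /zry/ → CCV, /zju/ → CCV.

CCV.CCV.CCV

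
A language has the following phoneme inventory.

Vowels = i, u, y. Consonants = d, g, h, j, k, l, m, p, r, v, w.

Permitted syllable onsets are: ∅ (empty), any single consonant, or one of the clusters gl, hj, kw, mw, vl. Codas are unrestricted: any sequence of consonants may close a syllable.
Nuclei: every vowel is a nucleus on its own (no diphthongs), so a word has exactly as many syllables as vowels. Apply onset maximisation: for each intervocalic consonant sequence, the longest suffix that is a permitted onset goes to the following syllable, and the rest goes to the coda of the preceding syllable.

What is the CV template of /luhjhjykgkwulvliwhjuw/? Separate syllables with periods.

Nuclei (vowels): u, y, u, i, u → 5 syllables.
/u…y/ gap (V1→V2): /hjhj/; trying suffixes from longest down, /hj/ is the first permitted one, so coda /hj/ | onset /hj/.
/y…u/ gap (V2→V3): /kgkw/ splits as /kg/ + /kw/ (/kw/ is the longest suffix that is a licit onset).
/u…i/ gap (V3→V4): /lvl/ splits as /l/ + /vl/ (/vl/ is the longest suffix that is a licit onset).
/i…u/ gap (V4→V5): cluster /whj/ — the longest permitted-onset suffix is /hj/; onset = /hj/, preceding coda = /w/.
Result: luhj.hjykg.kwul.vliw.hjuw.
Mapping each syllable to C/V: /luhj/ → CVCC, /hjykg/ → CCVCC, /kwul/ → CCVC, /vliw/ → CCVC, /hjuw/ → CCVC.

CVCC.CCVCC.CCVC.CCVC.CCVC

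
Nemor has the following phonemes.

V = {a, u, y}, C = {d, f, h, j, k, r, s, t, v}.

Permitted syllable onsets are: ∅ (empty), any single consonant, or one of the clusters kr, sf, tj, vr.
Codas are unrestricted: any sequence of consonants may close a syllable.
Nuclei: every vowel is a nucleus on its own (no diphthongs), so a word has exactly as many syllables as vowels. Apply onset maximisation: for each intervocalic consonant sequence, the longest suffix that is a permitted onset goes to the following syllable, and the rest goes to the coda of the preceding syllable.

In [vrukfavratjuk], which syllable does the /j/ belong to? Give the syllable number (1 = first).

4

Nuclei (vowels): u, a, a, u → 4 syllables.
Between /u/ (V1) and /a/ (V2): /kf/ — longest licit onset from the right is /f/, leaving /k/ as coda.
Between /a/ (V2) and /a/ (V3): /vr/ is a licit onset in full, so it all attaches to the next syllable.
Between /a/ (V3) and /u/ (V4): /tj/ — entire cluster is a permitted onset → onset /tj/, coda ∅.
Result: vruk.fa.vra.tjuk.
The /j/ is in the onset of syllable 4 (/tjuk/).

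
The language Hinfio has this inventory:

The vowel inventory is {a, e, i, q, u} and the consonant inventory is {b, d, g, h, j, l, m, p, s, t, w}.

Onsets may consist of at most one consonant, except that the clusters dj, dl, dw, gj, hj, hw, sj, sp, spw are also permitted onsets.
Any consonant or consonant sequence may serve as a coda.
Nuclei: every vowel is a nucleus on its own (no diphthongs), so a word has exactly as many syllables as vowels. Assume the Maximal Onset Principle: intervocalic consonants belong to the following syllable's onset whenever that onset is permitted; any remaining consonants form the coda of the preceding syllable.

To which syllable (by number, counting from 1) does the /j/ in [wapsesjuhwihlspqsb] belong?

3

Nuclei (vowels): a, e, u, i, q → 5 syllables.
σ1/σ2 boundary: /ps/ splits as /p/ + /s/ (/s/ is the longest suffix that is a licit onset).
σ2/σ3 boundary: /sj/ — entire cluster is a permitted onset → onset /sj/, coda ∅.
σ3/σ4 boundary: /hw/ is a licit onset in full, so it all attaches to the next syllable.
σ4/σ5 boundary: cluster /hlsp/ — the longest permitted-onset suffix is /sp/; onset = /sp/, preceding coda = /hl/.
Putting it together: wap.se.sju.hwihl.spqsb.
The /j/ is in the onset of syllable 3 (/sju/).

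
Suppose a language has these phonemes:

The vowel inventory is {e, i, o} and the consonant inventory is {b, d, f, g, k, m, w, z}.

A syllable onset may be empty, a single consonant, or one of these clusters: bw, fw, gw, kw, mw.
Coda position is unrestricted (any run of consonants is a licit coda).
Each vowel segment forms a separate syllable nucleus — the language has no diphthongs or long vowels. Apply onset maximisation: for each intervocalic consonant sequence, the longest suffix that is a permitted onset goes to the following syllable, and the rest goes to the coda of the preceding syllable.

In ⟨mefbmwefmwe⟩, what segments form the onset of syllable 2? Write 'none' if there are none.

mw

Nuclei (vowels): e, e, e → 3 syllables.
V1 /e/ – V2 /e/: cluster /fbmw/ — the longest permitted-onset suffix is /mw/; onset = /mw/, preceding coda = /fb/.
V2 /e/ – V3 /e/: /fmw/ splits as /f/ + /mw/ (/mw/ is the longest suffix that is a licit onset).
Putting it together: mefb.mwef.mwe.
Syllable 2 is /mwef/: onset /mw/, nucleus /e/, coda /f/.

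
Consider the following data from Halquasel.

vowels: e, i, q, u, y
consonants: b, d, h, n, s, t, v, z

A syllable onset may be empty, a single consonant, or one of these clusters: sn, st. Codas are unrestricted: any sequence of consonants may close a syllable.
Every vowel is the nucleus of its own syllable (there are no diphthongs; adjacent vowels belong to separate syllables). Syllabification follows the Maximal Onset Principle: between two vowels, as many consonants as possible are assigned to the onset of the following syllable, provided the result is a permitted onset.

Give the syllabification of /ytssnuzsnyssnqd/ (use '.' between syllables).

yts.snuz.snys.snqd

Nuclei (vowels): y, u, y, q → 4 syllables.
σ1/σ2 boundary: /tssn/ splits as /ts/ + /sn/ (/sn/ is the longest suffix that is a licit onset).
σ2/σ3 boundary: cluster /zsn/ — the longest permitted-onset suffix is /sn/; onset = /sn/, preceding coda = /z/.
σ3/σ4 boundary: /ssn/; trying suffixes from longest down, /sn/ is the first permitted one, so coda /s/ | onset /sn/.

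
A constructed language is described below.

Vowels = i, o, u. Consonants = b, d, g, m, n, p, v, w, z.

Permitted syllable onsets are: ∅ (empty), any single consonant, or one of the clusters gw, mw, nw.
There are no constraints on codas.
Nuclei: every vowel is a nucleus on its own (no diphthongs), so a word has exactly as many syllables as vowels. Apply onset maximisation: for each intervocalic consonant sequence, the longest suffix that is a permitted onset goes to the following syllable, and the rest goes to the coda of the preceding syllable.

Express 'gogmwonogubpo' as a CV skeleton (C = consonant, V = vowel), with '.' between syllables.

CVC.CCV.CV.CVC.CV

Nuclei (vowels): o, o, o, u, o → 5 syllables.
σ1/σ2 boundary: /gmw/ — longest licit onset from the right is /mw/, leaving /g/ as coda.
σ2/σ3 boundary: just /n/ — single C goes to the following onset.
σ3/σ4 boundary: /g/ is a single consonant, so it becomes the next onset.
σ4/σ5 boundary: /bp/; trying suffixes from longest down, /p/ is the first permitted one, so coda /b/ | onset /p/.
Putting it together: gog.mwo.no.gub.po.
Mapping each syllable to C/V: /gog/ → CVC, /mwo/ → CCV, /no/ → CV, /gub/ → CVC, /po/ → CV.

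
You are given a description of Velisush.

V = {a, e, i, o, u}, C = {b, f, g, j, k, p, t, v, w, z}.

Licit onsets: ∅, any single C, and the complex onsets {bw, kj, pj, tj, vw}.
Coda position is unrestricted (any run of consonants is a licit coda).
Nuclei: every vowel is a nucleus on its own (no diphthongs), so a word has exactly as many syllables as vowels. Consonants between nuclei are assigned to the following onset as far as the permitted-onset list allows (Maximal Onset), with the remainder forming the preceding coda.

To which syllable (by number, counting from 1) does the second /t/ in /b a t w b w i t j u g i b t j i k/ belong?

3

Nuclei (vowels): a, i, u, i, i → 5 syllables.
σ1/σ2 boundary: cluster /twbw/ — the longest permitted-onset suffix is /bw/; onset = /bw/, preceding coda = /tw/.
σ2/σ3 boundary: /tj/ — entire cluster is a permitted onset → onset /tj/, coda ∅.
σ3/σ4 boundary: just /g/ — single C goes to the following onset.
σ4/σ5 boundary: /btj/ splits as /b/ + /tj/ (/tj/ is the longest suffix that is a licit onset).
Result: batw.bwi.tju.gib.tjik.
The second /t/ is in the onset of syllable 3 (/tju/).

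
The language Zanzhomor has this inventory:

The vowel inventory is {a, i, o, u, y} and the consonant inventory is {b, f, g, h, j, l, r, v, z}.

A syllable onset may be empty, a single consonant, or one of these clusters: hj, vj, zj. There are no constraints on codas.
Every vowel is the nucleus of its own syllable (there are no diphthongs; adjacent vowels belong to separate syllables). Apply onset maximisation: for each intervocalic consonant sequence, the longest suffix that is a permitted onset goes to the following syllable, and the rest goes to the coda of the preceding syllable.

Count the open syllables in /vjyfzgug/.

0

Vowels present: y, u; each is a nucleus, giving 2 syllables.
V1 /y/ – V2 /u/: cluster /fzg/ — the longest permitted-onset suffix is /g/; onset = /g/, preceding coda = /fz/.
Syllabification: vjyfz.gug.
Classifying each syllable: /vjyfz/ (closed), /gug/ (closed).
Open syllables: 0.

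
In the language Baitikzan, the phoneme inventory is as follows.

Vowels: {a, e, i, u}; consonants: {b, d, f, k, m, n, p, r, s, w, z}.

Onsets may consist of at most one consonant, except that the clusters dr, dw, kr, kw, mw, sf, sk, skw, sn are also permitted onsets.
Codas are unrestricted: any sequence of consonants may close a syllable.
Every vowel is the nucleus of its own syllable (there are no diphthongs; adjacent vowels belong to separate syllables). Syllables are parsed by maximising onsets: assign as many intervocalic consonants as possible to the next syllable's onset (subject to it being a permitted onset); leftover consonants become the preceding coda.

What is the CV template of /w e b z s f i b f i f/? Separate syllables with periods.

Vowels present: e, i, i; each is a nucleus, giving 3 syllables.
Between /e/ (V1) and /i/ (V2): /bzsf/; trying suffixes from longest down, /sf/ is the first permitted one, so coda /bz/ | onset /sf/.
Between /i/ (V2) and /i/ (V3): /bf/ — longest licit onset from the right is /f/, leaving /b/ as coda.
Syllabification: webz.sfib.fif.
Mapping each syllable to C/V: /webz/ → CVCC, /sfib/ → CCVC, /fif/ → CVC.

CVCC.CCVC.CVC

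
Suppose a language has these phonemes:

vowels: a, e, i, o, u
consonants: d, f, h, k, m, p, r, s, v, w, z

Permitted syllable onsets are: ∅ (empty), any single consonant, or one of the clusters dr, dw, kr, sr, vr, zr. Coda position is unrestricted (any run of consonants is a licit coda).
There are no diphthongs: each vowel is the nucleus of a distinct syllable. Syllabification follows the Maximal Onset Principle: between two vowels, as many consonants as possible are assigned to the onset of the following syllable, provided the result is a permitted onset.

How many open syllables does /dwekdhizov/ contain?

Vowels present: e, i, o; each is a nucleus, giving 3 syllables.
/e…i/ gap (V1→V2): /kdh/ — longest licit onset from the right is /h/, leaving /kd/ as coda.
/i…o/ gap (V2→V3): just /z/ — single C goes to the following onset.
Result: dwekd.hi.zov.
Classifying each syllable: /dwekd/ (closed), /hi/ (open), /zov/ (closed).
Open syllables: 1.

1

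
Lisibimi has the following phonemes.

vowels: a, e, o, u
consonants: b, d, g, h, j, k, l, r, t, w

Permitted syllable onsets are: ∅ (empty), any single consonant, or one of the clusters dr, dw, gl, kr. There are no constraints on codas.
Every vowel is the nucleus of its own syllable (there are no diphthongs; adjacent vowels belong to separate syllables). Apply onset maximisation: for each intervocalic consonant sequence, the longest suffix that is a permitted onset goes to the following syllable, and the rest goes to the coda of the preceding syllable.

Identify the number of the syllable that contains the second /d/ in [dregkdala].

Nuclei (vowels): e, a, a → 3 syllables.
Between /e/ (V1) and /a/ (V2): /gkd/ — longest licit onset from the right is /d/, leaving /gk/ as coda.
Between /a/ (V2) and /a/ (V3): just /l/ — single C goes to the following onset.
Result: dregk.da.la.
The second /d/ is in the onset of syllable 2 (/da/).

2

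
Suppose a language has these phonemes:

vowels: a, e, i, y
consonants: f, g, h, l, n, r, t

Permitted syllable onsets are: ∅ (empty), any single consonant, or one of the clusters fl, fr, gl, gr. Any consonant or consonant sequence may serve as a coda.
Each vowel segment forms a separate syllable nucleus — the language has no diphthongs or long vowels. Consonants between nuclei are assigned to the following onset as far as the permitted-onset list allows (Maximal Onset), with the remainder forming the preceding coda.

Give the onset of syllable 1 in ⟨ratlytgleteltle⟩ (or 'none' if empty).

Nuclei (vowels): a, y, e, e, e → 5 syllables.
/a…y/ gap (V1→V2): /tl/ — longest licit onset from the right is /l/, leaving /t/ as coda.
/y…e/ gap (V2→V3): cluster /tgl/ — the longest permitted-onset suffix is /gl/; onset = /gl/, preceding coda = /t/.
/e…e/ gap (V3→V4): /t/ → onset of the next syllable (single consonants are always licit onsets).
/e…e/ gap (V4→V5): /ltl/ — longest licit onset from the right is /l/, leaving /lt/ as coda.
Result: rat.lyt.gle.telt.le.
Syllable 1 is /rat/: onset /r/, nucleus /a/, coda /t/.

r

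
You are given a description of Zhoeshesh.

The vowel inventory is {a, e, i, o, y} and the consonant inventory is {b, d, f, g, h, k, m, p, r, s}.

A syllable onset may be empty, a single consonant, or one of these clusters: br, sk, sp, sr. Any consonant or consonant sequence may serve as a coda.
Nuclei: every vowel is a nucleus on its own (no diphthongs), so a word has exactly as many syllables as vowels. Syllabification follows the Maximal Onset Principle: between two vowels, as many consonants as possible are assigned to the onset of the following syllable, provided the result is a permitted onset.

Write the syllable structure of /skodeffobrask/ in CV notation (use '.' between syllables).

CCV.CVC.CV.CCVCC

The vowels are o, e, o, a — 4 nuclei, so 4 syllables.
Between /o/ (V1) and /e/ (V2): /d/ is a single consonant, so it becomes the next onset.
Between /e/ (V2) and /o/ (V3): /ff/; trying suffixes from longest down, /f/ is the first permitted one, so coda /f/ | onset /f/.
Between /o/ (V3) and /a/ (V4): cluster /br/ — /br/ is itself a permitted onset, so the whole cluster goes right; preceding coda = ∅.
Result: sko.def.fo.brask.
Mapping each syllable to C/V: /sko/ → CCV, /def/ → CVC, /fo/ → CV, /brask/ → CCVCC.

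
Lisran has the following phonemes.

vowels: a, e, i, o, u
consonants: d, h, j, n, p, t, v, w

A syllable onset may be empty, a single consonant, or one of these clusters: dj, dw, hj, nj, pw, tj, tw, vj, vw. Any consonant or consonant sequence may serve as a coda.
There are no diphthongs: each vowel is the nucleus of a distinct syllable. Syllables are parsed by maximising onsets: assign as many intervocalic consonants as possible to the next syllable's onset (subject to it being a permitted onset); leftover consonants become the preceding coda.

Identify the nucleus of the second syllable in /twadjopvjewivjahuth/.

o

Vowels present: a, o, e, i, a, u; each is a nucleus, giving 6 syllables.
The second nucleus (vowel 2 from the left) is /o/.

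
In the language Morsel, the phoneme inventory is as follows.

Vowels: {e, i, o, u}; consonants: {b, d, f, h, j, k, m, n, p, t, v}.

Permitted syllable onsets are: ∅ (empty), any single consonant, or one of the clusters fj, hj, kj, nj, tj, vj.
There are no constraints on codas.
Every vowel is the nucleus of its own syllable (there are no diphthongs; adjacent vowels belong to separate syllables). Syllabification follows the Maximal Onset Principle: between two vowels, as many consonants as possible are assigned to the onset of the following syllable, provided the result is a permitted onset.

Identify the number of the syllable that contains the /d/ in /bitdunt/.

The vowels are i, u — 2 nuclei, so 2 syllables.
σ1/σ2 boundary: /td/ — longest licit onset from the right is /d/, leaving /t/ as coda.
So the parse is bit.dunt.
The /d/ is in the onset of syllable 2 (/dunt/).

2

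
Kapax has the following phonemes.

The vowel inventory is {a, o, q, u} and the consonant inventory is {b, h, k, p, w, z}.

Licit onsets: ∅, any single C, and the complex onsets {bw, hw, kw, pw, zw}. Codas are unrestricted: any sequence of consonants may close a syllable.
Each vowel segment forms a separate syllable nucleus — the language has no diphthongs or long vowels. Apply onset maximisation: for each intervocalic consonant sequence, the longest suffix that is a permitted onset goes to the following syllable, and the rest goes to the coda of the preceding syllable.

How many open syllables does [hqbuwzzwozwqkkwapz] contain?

2

The vowels are q, u, o, q, a — 5 nuclei, so 5 syllables.
/q…u/ gap (V1→V2): just /b/ — single C goes to the following onset.
/u…o/ gap (V2→V3): /wzzw/ splits as /wz/ + /zw/ (/zw/ is the longest suffix that is a licit onset).
/o…q/ gap (V3→V4): /zw/ is a licit onset in full, so it all attaches to the next syllable.
/q…a/ gap (V4→V5): cluster /kkw/ — the longest permitted-onset suffix is /kw/; onset = /kw/, preceding coda = /k/.
So the parse is hq.buwz.zwo.zwqk.kwapz.
Classifying each syllable: /hq/ (open), /buwz/ (closed), /zwo/ (open), /zwqk/ (closed), /kwapz/ (closed).
Open syllables: 2.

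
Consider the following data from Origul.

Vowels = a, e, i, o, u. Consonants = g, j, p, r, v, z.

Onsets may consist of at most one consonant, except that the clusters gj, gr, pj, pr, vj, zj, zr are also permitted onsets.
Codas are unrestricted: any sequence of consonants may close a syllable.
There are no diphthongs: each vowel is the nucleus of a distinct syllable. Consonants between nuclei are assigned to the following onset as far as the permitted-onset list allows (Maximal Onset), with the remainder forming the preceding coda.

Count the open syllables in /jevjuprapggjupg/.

The vowels are e, u, a, u — 4 nuclei, so 4 syllables.
σ1/σ2 boundary: cluster /vj/ — /vj/ is itself a permitted onset, so the whole cluster goes right; preceding coda = ∅.
σ2/σ3 boundary: cluster /pr/ — /pr/ is itself a permitted onset, so the whole cluster goes right; preceding coda = ∅.
σ3/σ4 boundary: /pggj/ — longest licit onset from the right is /gj/, leaving /pg/ as coda.
Syllabification: je.vju.prapg.gjupg.
Classifying each syllable: /je/ (open), /vju/ (open), /prapg/ (closed), /gjupg/ (closed).
Open syllables: 2.

2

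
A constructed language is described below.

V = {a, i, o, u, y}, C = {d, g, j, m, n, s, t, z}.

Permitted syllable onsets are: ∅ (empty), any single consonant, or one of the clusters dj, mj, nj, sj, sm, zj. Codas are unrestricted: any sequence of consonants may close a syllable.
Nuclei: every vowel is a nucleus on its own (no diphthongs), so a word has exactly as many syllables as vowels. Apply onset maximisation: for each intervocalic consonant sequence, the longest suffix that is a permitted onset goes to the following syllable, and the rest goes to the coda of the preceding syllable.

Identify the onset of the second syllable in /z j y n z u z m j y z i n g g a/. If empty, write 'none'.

Nuclei (vowels): y, u, y, i, a → 5 syllables.
Between /y/ (V1) and /u/ (V2): /nz/; trying suffixes from longest down, /z/ is the first permitted one, so coda /n/ | onset /z/.
Between /u/ (V2) and /y/ (V3): /zmj/ splits as /z/ + /mj/ (/mj/ is the longest suffix that is a licit onset).
Between /y/ (V3) and /i/ (V4): just /z/ — single C goes to the following onset.
Between /i/ (V4) and /a/ (V5): /ngg/ splits as /ng/ + /g/ (/g/ is the longest suffix that is a licit onset).
Syllabification: zjyn.zuz.mjy.zing.ga.
Syllable 2 is /zuz/: onset /z/, nucleus /u/, coda /z/.

z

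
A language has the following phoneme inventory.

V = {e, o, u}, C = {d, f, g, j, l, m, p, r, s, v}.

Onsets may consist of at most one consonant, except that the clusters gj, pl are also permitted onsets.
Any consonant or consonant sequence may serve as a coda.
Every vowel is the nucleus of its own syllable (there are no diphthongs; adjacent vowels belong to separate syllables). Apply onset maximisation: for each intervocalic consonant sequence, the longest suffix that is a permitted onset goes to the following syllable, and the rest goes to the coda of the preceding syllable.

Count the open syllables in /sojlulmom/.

0

Nuclei (vowels): o, u, o → 3 syllables.
Between /o/ (V1) and /u/ (V2): cluster /jl/ — the longest permitted-onset suffix is /l/; onset = /l/, preceding coda = /j/.
Between /u/ (V2) and /o/ (V3): cluster /lm/ — the longest permitted-onset suffix is /m/; onset = /m/, preceding coda = /l/.
So the parse is soj.lul.mom.
Classifying each syllable: /soj/ (closed), /lul/ (closed), /mom/ (closed).
Open syllables: 0.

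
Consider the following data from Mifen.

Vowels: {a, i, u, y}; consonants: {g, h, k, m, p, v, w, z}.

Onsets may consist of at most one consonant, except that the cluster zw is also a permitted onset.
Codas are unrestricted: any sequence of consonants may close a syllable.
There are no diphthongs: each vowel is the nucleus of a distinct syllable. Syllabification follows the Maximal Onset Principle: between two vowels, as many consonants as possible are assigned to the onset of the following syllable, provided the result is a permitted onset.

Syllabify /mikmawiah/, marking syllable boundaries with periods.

The vowels are i, a, i, a — 4 nuclei, so 4 syllables.
V1 /i/ – V2 /a/: cluster /km/ — the longest permitted-onset suffix is /m/; onset = /m/, preceding coda = /k/.
V2 /a/ – V3 /i/: /w/ is a single consonant, so it becomes the next onset.
V3 /i/ – V4 /a/: hiatus — the boundary sits between the two vowels.

mik.ma.wi.ah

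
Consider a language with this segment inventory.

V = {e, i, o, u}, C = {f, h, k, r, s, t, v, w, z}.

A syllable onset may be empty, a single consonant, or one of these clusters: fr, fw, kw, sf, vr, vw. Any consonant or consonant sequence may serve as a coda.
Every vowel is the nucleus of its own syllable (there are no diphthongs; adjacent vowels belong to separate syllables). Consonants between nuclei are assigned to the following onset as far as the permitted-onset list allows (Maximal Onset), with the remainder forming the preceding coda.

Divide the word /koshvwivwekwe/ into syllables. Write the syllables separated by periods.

Nuclei (vowels): o, i, e, e → 4 syllables.
Between /o/ (V1) and /i/ (V2): /shvw/ splits as /sh/ + /vw/ (/vw/ is the longest suffix that is a licit onset).
Between /i/ (V2) and /e/ (V3): cluster /vw/ — /vw/ is itself a permitted onset, so the whole cluster goes right; preceding coda = ∅.
Between /e/ (V3) and /e/ (V4): cluster /kw/ — /kw/ is itself a permitted onset, so the whole cluster goes right; preceding coda = ∅.

kosh.vwi.vwe.kwe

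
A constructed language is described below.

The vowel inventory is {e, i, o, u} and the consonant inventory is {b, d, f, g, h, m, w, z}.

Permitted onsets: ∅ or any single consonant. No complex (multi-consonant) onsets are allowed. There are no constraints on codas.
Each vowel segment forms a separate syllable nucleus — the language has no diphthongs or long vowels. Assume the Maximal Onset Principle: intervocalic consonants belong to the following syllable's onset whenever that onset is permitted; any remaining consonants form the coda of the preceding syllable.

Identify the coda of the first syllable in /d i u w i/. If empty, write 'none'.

The vowels are i, u, i — 3 nuclei, so 3 syllables.
/i…u/ gap (V1→V2): hiatus — the boundary sits between the two vowels.
/u…i/ gap (V2→V3): /w/ → onset of the next syllable (single consonants are always licit onsets).
Result: di.u.wi.
Syllable 1 is /di/: onset /d/, nucleus /i/, coda ∅.

none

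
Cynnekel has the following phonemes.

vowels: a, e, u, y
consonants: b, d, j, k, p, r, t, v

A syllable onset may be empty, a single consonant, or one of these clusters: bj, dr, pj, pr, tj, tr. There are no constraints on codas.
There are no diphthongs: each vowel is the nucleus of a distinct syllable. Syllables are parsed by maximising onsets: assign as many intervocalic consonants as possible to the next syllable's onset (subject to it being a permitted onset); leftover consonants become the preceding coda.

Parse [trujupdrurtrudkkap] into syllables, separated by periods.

Vowels present: u, u, u, u, a; each is a nucleus, giving 5 syllables.
V1 /u/ – V2 /u/: /j/ → onset of the next syllable (single consonants are always licit onsets).
V2 /u/ – V3 /u/: /pdr/ — longest licit onset from the right is /dr/, leaving /p/ as coda.
V3 /u/ – V4 /u/: cluster /rtr/ — the longest permitted-onset suffix is /tr/; onset = /tr/, preceding coda = /r/.
V4 /u/ – V5 /a/: /dkk/ splits as /dk/ + /k/ (/k/ is the longest suffix that is a licit onset).

tru.jup.drur.trudk.kap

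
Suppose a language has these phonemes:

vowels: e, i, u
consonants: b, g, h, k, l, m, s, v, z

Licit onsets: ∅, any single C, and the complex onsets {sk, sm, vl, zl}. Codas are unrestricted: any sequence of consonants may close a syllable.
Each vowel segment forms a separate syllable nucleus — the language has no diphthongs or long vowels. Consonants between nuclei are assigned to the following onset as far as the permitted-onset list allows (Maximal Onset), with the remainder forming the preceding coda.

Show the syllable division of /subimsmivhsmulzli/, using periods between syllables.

su.bim.smivh.smul.zli

Vowels present: u, i, i, u, i; each is a nucleus, giving 5 syllables.
Between /u/ (V1) and /i/ (V2): /b/ is a single consonant, so it becomes the next onset.
Between /i/ (V2) and /i/ (V3): /msm/; trying suffixes from longest down, /sm/ is the first permitted one, so coda /m/ | onset /sm/.
Between /i/ (V3) and /u/ (V4): cluster /vhsm/ — the longest permitted-onset suffix is /sm/; onset = /sm/, preceding coda = /vh/.
Between /u/ (V4) and /i/ (V5): cluster /lzl/ — the longest permitted-onset suffix is /zl/; onset = /zl/, preceding coda = /l/.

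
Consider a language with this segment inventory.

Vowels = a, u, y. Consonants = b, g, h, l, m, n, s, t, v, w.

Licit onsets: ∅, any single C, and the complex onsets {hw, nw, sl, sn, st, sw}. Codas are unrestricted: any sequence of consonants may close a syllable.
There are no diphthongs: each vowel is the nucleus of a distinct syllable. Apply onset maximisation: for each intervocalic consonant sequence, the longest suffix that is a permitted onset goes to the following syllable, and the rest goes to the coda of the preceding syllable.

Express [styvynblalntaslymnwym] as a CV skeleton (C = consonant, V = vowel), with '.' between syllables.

CCV.CVCC.CVCC.CV.CCVC.CCVC

Vowels present: y, y, a, a, y, y; each is a nucleus, giving 6 syllables.
/y…y/ gap (V1→V2): /v/ → onset of the next syllable (single consonants are always licit onsets).
/y…a/ gap (V2→V3): /nbl/ splits as /nb/ + /l/ (/l/ is the longest suffix that is a licit onset).
/a…a/ gap (V3→V4): /lnt/ splits as /ln/ + /t/ (/t/ is the longest suffix that is a licit onset).
/a…y/ gap (V4→V5): /sl/ is a licit onset in full, so it all attaches to the next syllable.
/y…y/ gap (V5→V6): cluster /mnw/ — the longest permitted-onset suffix is /nw/; onset = /nw/, preceding coda = /m/.
Result: sty.vynb.laln.ta.slym.nwym.
Mapping each syllable to C/V: /sty/ → CCV, /vynb/ → CVCC, /laln/ → CVCC, /ta/ → CV, /slym/ → CCVC, /nwym/ → CCVC.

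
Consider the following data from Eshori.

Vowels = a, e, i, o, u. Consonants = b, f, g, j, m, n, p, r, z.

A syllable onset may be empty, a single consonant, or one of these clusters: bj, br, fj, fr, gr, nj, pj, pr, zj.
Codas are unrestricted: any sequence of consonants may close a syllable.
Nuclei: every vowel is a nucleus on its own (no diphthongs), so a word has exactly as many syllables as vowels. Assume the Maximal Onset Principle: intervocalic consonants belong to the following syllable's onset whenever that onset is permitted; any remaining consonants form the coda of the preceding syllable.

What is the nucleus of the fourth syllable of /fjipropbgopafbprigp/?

a

Vowels present: i, o, o, a, i; each is a nucleus, giving 5 syllables.
The fourth nucleus (vowel 4 from the left) is /a/.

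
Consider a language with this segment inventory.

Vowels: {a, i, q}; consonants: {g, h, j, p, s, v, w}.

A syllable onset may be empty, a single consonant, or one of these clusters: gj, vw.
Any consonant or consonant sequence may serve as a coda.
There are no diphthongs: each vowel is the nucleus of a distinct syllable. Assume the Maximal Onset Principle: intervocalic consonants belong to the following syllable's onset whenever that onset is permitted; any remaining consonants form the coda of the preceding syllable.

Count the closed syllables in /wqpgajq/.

Vowels present: q, a, q; each is a nucleus, giving 3 syllables.
σ1/σ2 boundary: /pg/; trying suffixes from longest down, /g/ is the first permitted one, so coda /p/ | onset /g/.
σ2/σ3 boundary: /j/ is a single consonant, so it becomes the next onset.
Putting it together: wqp.ga.jq.
Classifying each syllable: /wqp/ (closed), /ga/ (open), /jq/ (open).
Closed syllables: 1.

1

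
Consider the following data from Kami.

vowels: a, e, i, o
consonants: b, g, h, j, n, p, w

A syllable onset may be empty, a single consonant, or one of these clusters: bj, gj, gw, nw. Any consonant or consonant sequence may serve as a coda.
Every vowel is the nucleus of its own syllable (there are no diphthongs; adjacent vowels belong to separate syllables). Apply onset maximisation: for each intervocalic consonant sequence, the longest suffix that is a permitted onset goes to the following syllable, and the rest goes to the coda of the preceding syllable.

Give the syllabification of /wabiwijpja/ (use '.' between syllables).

The vowels are a, i, i, a — 4 nuclei, so 4 syllables.
V1 /a/ – V2 /i/: just /b/ — single C goes to the following onset.
V2 /i/ – V3 /i/: /w/ is a single consonant, so it becomes the next onset.
V3 /i/ – V4 /a/: /jpj/ — longest licit onset from the right is /j/, leaving /jp/ as coda.

wa.bi.wijp.ja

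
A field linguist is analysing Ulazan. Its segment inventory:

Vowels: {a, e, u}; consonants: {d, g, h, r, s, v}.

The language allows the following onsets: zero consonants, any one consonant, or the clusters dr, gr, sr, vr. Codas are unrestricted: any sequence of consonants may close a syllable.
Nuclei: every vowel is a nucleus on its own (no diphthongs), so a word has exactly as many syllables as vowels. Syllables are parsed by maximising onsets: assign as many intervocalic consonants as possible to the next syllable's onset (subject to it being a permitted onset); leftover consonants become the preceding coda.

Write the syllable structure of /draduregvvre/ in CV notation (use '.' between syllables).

Nuclei (vowels): a, u, e, e → 4 syllables.
Between /a/ (V1) and /u/ (V2): /d/ is a single consonant, so it becomes the next onset.
Between /u/ (V2) and /e/ (V3): just /r/ — single C goes to the following onset.
Between /e/ (V3) and /e/ (V4): /gvvr/ splits as /gv/ + /vr/ (/vr/ is the longest suffix that is a licit onset).
Putting it together: dra.du.regv.vre.
Mapping each syllable to C/V: /dra/ → CCV, /du/ → CV, /regv/ → CVCC, /vre/ → CCV.

CCV.CV.CVCC.CCV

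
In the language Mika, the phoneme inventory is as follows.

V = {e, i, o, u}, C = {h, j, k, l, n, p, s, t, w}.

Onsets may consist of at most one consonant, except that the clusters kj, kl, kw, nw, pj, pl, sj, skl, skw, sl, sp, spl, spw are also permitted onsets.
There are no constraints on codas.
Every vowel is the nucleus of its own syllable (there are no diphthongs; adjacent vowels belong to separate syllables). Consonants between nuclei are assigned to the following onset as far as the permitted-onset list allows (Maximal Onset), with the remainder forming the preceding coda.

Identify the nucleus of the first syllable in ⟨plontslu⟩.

o

The vowels are o, u — 2 nuclei, so 2 syllables.
The first nucleus (vowel 1 from the left) is /o/.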